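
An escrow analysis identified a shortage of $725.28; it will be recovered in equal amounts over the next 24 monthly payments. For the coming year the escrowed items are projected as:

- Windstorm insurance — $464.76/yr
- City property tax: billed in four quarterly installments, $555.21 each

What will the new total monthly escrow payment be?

$254.02

Windstorm insurance: $464.76
City property tax: $555.21 × 4 = $2,220.84
Total per year = $464.76 + $2,220.84 = $2,685.60
Monthly escrow = $2,685.60 / 12 = $223.80
Shortage per month = $725.28 ÷ 24 = $30.22
Adjusted monthly = $223.80 + $30.22 = $254.02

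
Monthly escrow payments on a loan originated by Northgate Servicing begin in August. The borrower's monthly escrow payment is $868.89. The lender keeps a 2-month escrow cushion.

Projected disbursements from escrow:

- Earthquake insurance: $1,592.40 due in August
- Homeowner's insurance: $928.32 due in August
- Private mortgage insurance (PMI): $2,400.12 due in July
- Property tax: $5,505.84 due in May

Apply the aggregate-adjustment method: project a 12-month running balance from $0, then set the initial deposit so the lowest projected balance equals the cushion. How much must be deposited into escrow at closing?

Cushion = 2 × $868.89 = $1,737.78
Trial balance (start $0, +$868.89 each month, − disbursements):
  Aug: +$868.89 − $2,520.72 → -$1,651.83
  Sep: +$868.89 → -$782.94
  Oct: +$868.89 → $85.95
  Nov: +$868.89 → $954.84
  Dec: +$868.89 → $1,823.73
  Jan: +$868.89 → $2,692.62
  Feb: +$868.89 → $3,561.51
  Mar: +$868.89 → $4,430.40
  Apr: +$868.89 → $5,299.29
  May: +$868.89 − $5,505.84 → $662.34
  Jun: +$868.89 → $1,531.23
  Jul: +$868.89 − $2,400.12 → $0.00
Lowest trial balance = -$1,651.83 (Aug)
Initial deposit = cushion − low point = $1,737.78 − (-$1,651.83) = $3,389.61

$3,389.61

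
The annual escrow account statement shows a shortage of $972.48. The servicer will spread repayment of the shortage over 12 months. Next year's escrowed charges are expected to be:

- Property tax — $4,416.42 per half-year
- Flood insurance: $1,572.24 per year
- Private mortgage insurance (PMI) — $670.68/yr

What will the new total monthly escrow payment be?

$1,004.02

Property tax: $4,416.42 × 2 = $8,832.84 annually
Flood insurance: $1,572.24 annually
Private mortgage insurance (PMI): $670.68 annually
Yearly total = $8,832.84 + $1,572.24 + $670.68 = $11,075.76
Monthly = $11,075.76 / 12 = $922.98
Shortage spread = $972.48 / 12 = $81.04/mo
Adjusted monthly = $922.98 + $81.04 = $1,004.02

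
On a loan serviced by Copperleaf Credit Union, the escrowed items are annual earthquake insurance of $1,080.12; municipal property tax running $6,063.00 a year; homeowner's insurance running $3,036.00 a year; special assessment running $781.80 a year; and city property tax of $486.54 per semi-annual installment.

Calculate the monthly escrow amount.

$994.50

Earthquake insurance — $1,080.12 annually
Municipal property tax — $6,063.00 annually
Homeowner's insurance — $3,036.00 annually
Special assessment — $781.80 annually
City property tax — $486.54 × 2 = $973.08 annually
Yearly total = $1,080.12 + $6,063.00 + $3,036.00 + $781.80 + $973.08 = $11,934.00
Monthly escrow = $11,934.00 / 12 = $994.50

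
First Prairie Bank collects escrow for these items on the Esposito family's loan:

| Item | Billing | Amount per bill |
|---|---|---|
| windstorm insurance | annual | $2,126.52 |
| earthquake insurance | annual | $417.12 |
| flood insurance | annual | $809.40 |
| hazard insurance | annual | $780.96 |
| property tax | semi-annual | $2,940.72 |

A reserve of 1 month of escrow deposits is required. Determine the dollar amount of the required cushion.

Windstorm insurance: $2,126.52/yr
Earthquake insurance: $417.12/yr
Flood insurance: $809.40/yr
Hazard insurance: $780.96/yr
Property tax: $2,940.72 × 2 = $5,881.44/yr
Total per year = $2,126.52 + $417.12 + $809.40 + $780.96 + $5,881.44 = $10,015.44
Monthly escrow = $10,015.44 ÷ 12 = $834.62
Cushion = 1 × $834.62 = $834.62

$834.62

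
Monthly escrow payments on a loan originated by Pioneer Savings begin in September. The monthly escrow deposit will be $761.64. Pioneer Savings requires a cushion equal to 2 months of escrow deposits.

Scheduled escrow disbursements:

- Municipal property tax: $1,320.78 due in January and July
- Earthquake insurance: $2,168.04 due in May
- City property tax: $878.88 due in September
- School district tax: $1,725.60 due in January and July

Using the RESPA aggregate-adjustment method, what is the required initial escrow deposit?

$2,284.92

Cushion = 2 × $761.64 = $1,523.28
Trial balance (start $0, +$761.64 each month, − disbursements):
  Sep: +$761.64 − $878.88 → -$117.24
  Oct: +$761.64 → $644.40
  Nov: +$761.64 → $1,406.04
  Dec: +$761.64 → $2,167.68
  Jan: +$761.64 − $3,046.38 → -$117.06
  Feb: +$761.64 → $644.58
  Mar: +$761.64 → $1,406.22
  Apr: +$761.64 → $2,167.86
  May: +$761.64 − $2,168.04 → $761.46
  Jun: +$761.64 → $1,523.10
  Jul: +$761.64 − $3,046.38 → -$761.64
  Aug: +$761.64 → $0.00
Lowest trial balance = -$761.64 (Jul)
Initial deposit = cushion − low point = $1,523.28 − (-$761.64) = $2,284.92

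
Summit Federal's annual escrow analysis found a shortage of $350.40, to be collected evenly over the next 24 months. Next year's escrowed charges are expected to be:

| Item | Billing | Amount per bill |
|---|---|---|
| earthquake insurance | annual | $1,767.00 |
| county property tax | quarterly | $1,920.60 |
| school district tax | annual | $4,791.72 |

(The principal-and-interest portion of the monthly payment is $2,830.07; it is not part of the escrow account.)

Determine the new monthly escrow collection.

$1,201.36

Earthquake insurance: $1,767.00 annually
County property tax: $1,920.60 × 4 = $7,682.40 annually
School district tax: $4,791.72 annually
Total annual escrow = $1,767.00 + $7,682.40 + $4,791.72 = $14,241.12
Monthly escrow = $14,241.12 / 12 = $1,186.76
Shortage per month = $350.40 ÷ 24 = $14.60
Adjusted monthly = $1,186.76 + $14.60 = $1,201.36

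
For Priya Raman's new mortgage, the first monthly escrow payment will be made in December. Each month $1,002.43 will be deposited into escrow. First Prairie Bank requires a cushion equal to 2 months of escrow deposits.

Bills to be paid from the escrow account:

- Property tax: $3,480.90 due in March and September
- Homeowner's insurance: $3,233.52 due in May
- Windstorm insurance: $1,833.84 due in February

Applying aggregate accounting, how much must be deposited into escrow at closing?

Cushion = 2 × $1,002.43 = $2,004.86
Trial balance (start $0, +$1,002.43 each month, − disbursements):
  Dec: +$1,002.43 → $1,002.43
  Jan: +$1,002.43 → $2,004.86
  Feb: +$1,002.43 − $1,833.84 → $1,173.45
  Mar: +$1,002.43 − $3,480.90 → -$1,305.02
  Apr: +$1,002.43 → -$302.59
  May: +$1,002.43 − $3,233.52 → -$2,533.68
  Jun: +$1,002.43 → -$1,531.25
  Jul: +$1,002.43 → -$528.82
  Aug: +$1,002.43 → $473.61
  Sep: +$1,002.43 − $3,480.90 → -$2,004.86
  Oct: +$1,002.43 → -$1,002.43
  Nov: +$1,002.43 → $0.00
Lowest trial balance = -$2,533.68 (May)
Initial deposit = cushion − low point = $2,004.86 − (-$2,533.68) = $4,538.54

$4,538.54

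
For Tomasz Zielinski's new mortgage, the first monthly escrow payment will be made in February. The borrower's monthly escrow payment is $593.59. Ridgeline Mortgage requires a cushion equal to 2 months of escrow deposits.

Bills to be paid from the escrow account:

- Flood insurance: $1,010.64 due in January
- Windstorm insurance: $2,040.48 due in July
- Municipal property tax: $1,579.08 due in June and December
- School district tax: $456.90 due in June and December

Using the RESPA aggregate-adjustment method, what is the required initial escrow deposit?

$1,702.10

Cushion = 2 × $593.59 = $1,187.18
Trial balance (start $0, +$593.59 each month, − disbursements):
  Feb: +$593.59 → $593.59
  Mar: +$593.59 → $1,187.18
  Apr: +$593.59 → $1,780.77
  May: +$593.59 → $2,374.36
  Jun: +$593.59 − $2,035.98 → $931.97
  Jul: +$593.59 − $2,040.48 → -$514.92
  Aug: +$593.59 → $78.67
  Sep: +$593.59 → $672.26
  Oct: +$593.59 → $1,265.85
  Nov: +$593.59 → $1,859.44
  Dec: +$593.59 − $2,035.98 → $417.05
  Jan: +$593.59 − $1,010.64 → $0.00
Lowest trial balance = -$514.92 (Jul)
Initial deposit = cushion − low point = $1,187.18 − (-$514.92) = $1,702.10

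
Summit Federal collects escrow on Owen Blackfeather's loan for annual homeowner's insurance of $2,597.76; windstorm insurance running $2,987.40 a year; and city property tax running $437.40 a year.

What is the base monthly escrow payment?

$501.88

Homeowner's insurance: $2,597.76 annually
Windstorm insurance: $2,987.40 annually
City property tax: $437.40 annually
Combined annual = $6,022.56
Monthly escrow = $6,022.56 / 12 = $501.88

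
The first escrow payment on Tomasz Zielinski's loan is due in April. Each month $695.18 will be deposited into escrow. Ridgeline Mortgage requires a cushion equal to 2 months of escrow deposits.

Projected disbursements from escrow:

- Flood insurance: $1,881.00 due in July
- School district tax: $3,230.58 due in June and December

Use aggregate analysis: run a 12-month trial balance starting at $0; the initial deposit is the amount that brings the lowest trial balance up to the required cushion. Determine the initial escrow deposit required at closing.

$3,721.22

Cushion = 2 × $695.18 = $1,390.36
Trial balance (start $0, +$695.18 each month, − disbursements):
  Apr: +$695.18 → $695.18
  May: +$695.18 → $1,390.36
  Jun: +$695.18 − $3,230.58 → -$1,145.04
  Jul: +$695.18 − $1,881.00 → -$2,330.86
  Aug: +$695.18 → -$1,635.68
  Sep: +$695.18 → -$940.50
  Oct: +$695.18 → -$245.32
  Nov: +$695.18 → $449.86
  Dec: +$695.18 − $3,230.58 → -$2,085.54
  Jan: +$695.18 → -$1,390.36
  Feb: +$695.18 → -$695.18
  Mar: +$695.18 → $0.00
Lowest trial balance = -$2,330.86 (Jul)
Initial deposit = cushion − low point = $1,390.36 − (-$2,330.86) = $3,721.22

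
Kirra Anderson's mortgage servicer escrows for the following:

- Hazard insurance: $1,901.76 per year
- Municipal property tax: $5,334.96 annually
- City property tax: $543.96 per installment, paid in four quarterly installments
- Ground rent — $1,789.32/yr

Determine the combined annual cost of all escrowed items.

$11,201.88

Hazard insurance — $1,901.76/yr
Municipal property tax — $5,334.96/yr
City property tax — $543.96 × 4 = $2,175.84/yr
Ground rent — $1,789.32/yr
Total annual escrow = $11,201.88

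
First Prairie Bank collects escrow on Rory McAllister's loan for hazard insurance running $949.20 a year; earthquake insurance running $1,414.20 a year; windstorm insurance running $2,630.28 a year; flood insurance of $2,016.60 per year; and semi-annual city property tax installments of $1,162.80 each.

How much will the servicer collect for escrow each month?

Hazard insurance: $949.20
Earthquake insurance: $1,414.20
Windstorm insurance: $2,630.28
Flood insurance: $2,016.60
City property tax: $1,162.80 × 2 = $2,325.60
Total per year = $949.20 + $1,414.20 + $2,630.28 + $2,016.60 + $2,325.60 = $9,335.88
Base monthly escrow = $9,335.88 ÷ 12 = $777.99

$777.99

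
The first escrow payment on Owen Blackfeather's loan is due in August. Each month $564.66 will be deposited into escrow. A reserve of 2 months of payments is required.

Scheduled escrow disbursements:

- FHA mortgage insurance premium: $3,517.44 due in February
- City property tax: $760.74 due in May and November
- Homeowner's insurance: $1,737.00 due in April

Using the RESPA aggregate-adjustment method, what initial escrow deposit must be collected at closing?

Cushion = 2 × $564.66 = $1,129.32
Trial balance (start $0, +$564.66 each month, − disbursements):
  Aug: +$564.66 → $564.66
  Sep: +$564.66 → $1,129.32
  Oct: +$564.66 → $1,693.98
  Nov: +$564.66 − $760.74 → $1,497.90
  Dec: +$564.66 → $2,062.56
  Jan: +$564.66 → $2,627.22
  Feb: +$564.66 − $3,517.44 → -$325.56
  Mar: +$564.66 → $239.10
  Apr: +$564.66 − $1,737.00 → -$933.24
  May: +$564.66 − $760.74 → -$1,129.32
  Jun: +$564.66 → -$564.66
  Jul: +$564.66 → $0.00
Lowest trial balance = -$1,129.32 (May)
Initial deposit = cushion − low point = $1,129.32 − (-$1,129.32) = $2,258.64

$2,258.64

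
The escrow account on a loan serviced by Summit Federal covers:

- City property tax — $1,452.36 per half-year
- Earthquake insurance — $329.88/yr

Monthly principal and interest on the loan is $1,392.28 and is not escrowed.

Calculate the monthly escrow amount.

$269.55

City property tax — $1,452.36 × 2 = $2,904.72/yr
Earthquake insurance — $329.88/yr
Annual escrow total = $3,234.60
Monthly escrow = $3,234.60 / 12 = $269.55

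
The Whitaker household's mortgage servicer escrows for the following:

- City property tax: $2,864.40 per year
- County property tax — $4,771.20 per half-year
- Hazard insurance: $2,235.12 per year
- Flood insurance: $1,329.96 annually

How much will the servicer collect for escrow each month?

$1,330.99

City property tax — $2,864.40/yr
County property tax — $4,771.20 × 2 = $9,542.40/yr
Hazard insurance — $2,235.12/yr
Flood insurance — $1,329.96/yr
Total annual escrow = $2,864.40 + $9,542.40 + $2,235.12 + $1,329.96 = $15,971.88
Base monthly escrow = $15,971.88 / 12 = $1,330.99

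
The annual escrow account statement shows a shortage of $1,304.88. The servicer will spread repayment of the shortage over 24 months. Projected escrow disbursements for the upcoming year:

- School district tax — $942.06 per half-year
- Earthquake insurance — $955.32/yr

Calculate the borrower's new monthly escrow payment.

School district tax — $942.06 × 2 = $1,884.12 annually
Earthquake insurance — $955.32 annually
Yearly total = $2,839.44
Base monthly escrow = $2,839.44 ÷ 12 = $236.62
Shortage spread = $1,304.88 ÷ 24 = $54.37/mo
Adjusted monthly = $236.62 + $54.37 = $290.99

$290.99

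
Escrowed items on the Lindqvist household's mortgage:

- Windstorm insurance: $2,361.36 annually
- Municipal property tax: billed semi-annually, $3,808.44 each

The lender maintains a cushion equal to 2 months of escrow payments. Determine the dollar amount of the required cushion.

Windstorm insurance = $2,361.36/yr
Municipal property tax = $3,808.44 × 2 = $7,616.88/yr
Total annual escrow = $9,978.24
Monthly = $9,978.24 / 12 = $831.52
Cushion = 2 × $831.52 = $1,663.04

$1,663.04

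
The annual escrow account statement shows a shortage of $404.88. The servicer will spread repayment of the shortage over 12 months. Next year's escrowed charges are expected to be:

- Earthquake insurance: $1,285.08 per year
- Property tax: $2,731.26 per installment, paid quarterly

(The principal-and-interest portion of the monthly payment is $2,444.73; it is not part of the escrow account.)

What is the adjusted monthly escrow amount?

Earthquake insurance: $1,285.08/yr
Property tax: $2,731.26 × 4 = $10,925.04/yr
Annual escrow total = $12,210.12
Monthly escrow = $12,210.12 / 12 = $1,017.51
Shortage per month = $404.88 / 12 = $33.74
Adjusted monthly = $1,017.51 + $33.74 = $1,051.25

$1,051.25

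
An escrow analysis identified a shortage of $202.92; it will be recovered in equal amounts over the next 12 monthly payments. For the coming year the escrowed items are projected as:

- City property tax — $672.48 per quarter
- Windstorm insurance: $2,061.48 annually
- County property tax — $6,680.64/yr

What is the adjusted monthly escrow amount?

City property tax: $672.48 × 4 = $2,689.92
Windstorm insurance: $2,061.48
County property tax: $6,680.64
Yearly total = $2,689.92 + $2,061.48 + $6,680.64 = $11,432.04
Monthly escrow = $11,432.04 / 12 = $952.67
Monthly shortage recovery: $202.92 / 12 = $16.91
Adjusted monthly = $952.67 + $16.91 = $969.58

$969.58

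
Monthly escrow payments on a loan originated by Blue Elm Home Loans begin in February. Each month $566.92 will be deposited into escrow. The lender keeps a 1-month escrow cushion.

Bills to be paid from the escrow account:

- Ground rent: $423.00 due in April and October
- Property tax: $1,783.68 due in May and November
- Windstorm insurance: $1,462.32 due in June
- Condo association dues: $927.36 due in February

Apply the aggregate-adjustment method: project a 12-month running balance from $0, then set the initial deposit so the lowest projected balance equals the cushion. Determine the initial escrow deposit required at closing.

$2,328.68

Cushion = 1 × $566.92 = $566.92
Trial balance (start $0, +$566.92 each month, − disbursements):
  Feb: +$566.92 − $927.36 → -$360.44
  Mar: +$566.92 → $206.48
  Apr: +$566.92 − $423.00 → $350.40
  May: +$566.92 − $1,783.68 → -$866.36
  Jun: +$566.92 − $1,462.32 → -$1,761.76
  Jul: +$566.92 → -$1,194.84
  Aug: +$566.92 → -$627.92
  Sep: +$566.92 → -$61.00
  Oct: +$566.92 − $423.00 → $82.92
  Nov: +$566.92 − $1,783.68 → -$1,133.84
  Dec: +$566.92 → -$566.92
  Jan: +$566.92 → $0.00
Lowest trial balance = -$1,761.76 (Jun)
Initial deposit = cushion − low point = $566.92 − (-$1,761.76) = $2,328.68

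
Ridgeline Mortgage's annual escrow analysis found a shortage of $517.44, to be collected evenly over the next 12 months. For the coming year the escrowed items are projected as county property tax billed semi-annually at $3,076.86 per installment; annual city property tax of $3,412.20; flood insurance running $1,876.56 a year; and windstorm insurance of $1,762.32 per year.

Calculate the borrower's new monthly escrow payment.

County property tax = $3,076.86 × 2 = $6,153.72 per year
City property tax = $3,412.20 per year
Flood insurance = $1,876.56 per year
Windstorm insurance = $1,762.32 per year
Yearly total = $6,153.72 + $3,412.20 + $1,876.56 + $1,762.32 = $13,204.80
Monthly escrow = $13,204.80 ÷ 12 = $1,100.40
Monthly shortage recovery: $517.44 / 12 = $43.12
Adjusted monthly = $1,100.40 + $43.12 = $1,143.52

$1,143.52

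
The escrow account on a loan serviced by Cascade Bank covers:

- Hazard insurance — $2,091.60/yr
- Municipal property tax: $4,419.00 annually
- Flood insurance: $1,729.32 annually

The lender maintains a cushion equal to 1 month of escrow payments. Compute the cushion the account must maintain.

$686.66

Hazard insurance: $2,091.60 annually
Municipal property tax: $4,419.00 annually
Flood insurance: $1,729.32 annually
Combined annual = $8,239.92
Base monthly escrow = $8,239.92 / 12 = $686.66
Reserve = 1 × $686.66 = $686.66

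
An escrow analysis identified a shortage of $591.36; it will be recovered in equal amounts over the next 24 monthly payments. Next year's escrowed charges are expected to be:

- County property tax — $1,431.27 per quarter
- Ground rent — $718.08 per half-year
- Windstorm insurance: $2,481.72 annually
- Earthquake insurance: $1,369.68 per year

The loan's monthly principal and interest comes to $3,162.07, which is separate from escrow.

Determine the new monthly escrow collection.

County property tax = $1,431.27 × 4 = $5,725.08/yr
Ground rent = $718.08 × 2 = $1,436.16/yr
Windstorm insurance = $2,481.72/yr
Earthquake insurance = $1,369.68/yr
Annual escrow total = $5,725.08 + $1,436.16 + $2,481.72 + $1,369.68 = $11,012.64
Monthly = $11,012.64 / 12 = $917.72
Shortage spread = $591.36 / 24 = $24.64/mo
New monthly escrow = $917.72 + $24.64 = $942.36

$942.36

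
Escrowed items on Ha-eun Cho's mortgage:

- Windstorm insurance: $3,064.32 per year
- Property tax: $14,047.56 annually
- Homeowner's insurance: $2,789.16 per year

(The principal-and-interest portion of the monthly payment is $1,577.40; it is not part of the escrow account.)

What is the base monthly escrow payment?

Windstorm insurance: $3,064.32
Property tax: $14,047.56
Homeowner's insurance: $2,789.16
Total annual escrow = $3,064.32 + $14,047.56 + $2,789.16 = $19,901.04
Base monthly escrow = $19,901.04 / 12 = $1,658.42

$1,658.42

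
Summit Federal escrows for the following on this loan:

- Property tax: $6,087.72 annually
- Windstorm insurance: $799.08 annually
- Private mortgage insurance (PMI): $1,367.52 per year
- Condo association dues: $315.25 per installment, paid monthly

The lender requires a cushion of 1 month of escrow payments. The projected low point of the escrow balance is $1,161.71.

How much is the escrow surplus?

Property tax — $6,087.72 annually
Windstorm insurance — $799.08 annually
Private mortgage insurance (PMI) — $1,367.52 annually
Condo association dues — $315.25 × 12 = $3,783.00 annually
Total per year = $12,037.32
Per month = $12,037.32 / 12 = $1,003.11
Required reserve = 1 × $1,003.11 = $1,003.11
Surplus = $1,161.71 − $1,003.11 = $158.60

$158.60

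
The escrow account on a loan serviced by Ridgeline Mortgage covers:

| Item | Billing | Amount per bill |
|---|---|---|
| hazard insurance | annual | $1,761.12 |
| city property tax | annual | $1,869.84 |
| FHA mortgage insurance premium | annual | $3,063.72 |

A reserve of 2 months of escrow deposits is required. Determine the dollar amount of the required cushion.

$1,115.78

Hazard insurance = $1,761.12/yr
City property tax = $1,869.84/yr
FHA mortgage insurance premium = $3,063.72/yr
Yearly total = $1,761.12 + $1,869.84 + $3,063.72 = $6,694.68
Per month = $6,694.68 ÷ 12 = $557.89
Required cushion = 2 × $557.89 = $1,115.78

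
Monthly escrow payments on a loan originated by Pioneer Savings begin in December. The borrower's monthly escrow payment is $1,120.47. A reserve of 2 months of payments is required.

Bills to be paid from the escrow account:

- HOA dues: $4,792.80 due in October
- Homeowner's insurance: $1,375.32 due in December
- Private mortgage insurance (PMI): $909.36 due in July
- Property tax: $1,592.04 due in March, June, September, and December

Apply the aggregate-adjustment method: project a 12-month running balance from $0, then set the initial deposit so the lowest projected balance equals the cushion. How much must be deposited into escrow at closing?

$4,087.83

Cushion = 2 × $1,120.47 = $2,240.94
Trial balance (start $0, +$1,120.47 each month, − disbursements):
  Dec: +$1,120.47 − $2,967.36 → -$1,846.89
  Jan: +$1,120.47 → -$726.42
  Feb: +$1,120.47 → $394.05
  Mar: +$1,120.47 − $1,592.04 → -$77.52
  Apr: +$1,120.47 → $1,042.95
  May: +$1,120.47 → $2,163.42
  Jun: +$1,120.47 − $1,592.04 → $1,691.85
  Jul: +$1,120.47 − $909.36 → $1,902.96
  Aug: +$1,120.47 → $3,023.43
  Sep: +$1,120.47 − $1,592.04 → $2,551.86
  Oct: +$1,120.47 − $4,792.80 → -$1,120.47
  Nov: +$1,120.47 → $0.00
Lowest trial balance = -$1,846.89 (Dec)
Initial deposit = cushion − low point = $2,240.94 − (-$1,846.89) = $4,087.83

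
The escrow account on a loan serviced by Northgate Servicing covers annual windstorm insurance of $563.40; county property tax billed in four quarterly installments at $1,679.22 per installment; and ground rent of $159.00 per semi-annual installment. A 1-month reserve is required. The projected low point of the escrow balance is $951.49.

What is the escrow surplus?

Windstorm insurance — $563.40
County property tax — $1,679.22 × 4 = $6,716.88
Ground rent — $159.00 × 2 = $318.00
Yearly total = $563.40 + $6,716.88 + $318.00 = $7,598.28
Monthly escrow = $7,598.28 ÷ 12 = $633.19
Required reserve = 1 × $633.19 = $633.19
Excess over cushion: $951.49 − $633.19 = $318.30

$318.30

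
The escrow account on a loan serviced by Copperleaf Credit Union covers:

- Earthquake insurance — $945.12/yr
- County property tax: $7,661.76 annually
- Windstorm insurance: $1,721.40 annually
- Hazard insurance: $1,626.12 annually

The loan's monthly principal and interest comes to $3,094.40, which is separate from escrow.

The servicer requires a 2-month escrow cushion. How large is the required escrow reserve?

$1,992.40

Earthquake insurance — $945.12 per year
County property tax — $7,661.76 per year
Windstorm insurance — $1,721.40 per year
Hazard insurance — $1,626.12 per year
Combined annual = $11,954.40
Per month = $11,954.40 / 12 = $996.20
Reserve = 2 × $996.20 = $1,992.40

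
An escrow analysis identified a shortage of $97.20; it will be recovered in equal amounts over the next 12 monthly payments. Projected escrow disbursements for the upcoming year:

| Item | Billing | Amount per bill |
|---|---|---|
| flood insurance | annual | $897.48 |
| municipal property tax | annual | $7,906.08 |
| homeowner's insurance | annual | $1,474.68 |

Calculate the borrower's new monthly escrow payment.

Flood insurance — $897.48 per year
Municipal property tax — $7,906.08 per year
Homeowner's insurance — $1,474.68 per year
Yearly total = $897.48 + $7,906.08 + $1,474.68 = $10,278.24
Base monthly escrow = $10,278.24 ÷ 12 = $856.52
Monthly shortage recovery: $97.20 ÷ 12 = $8.10
New monthly escrow = $856.52 + $8.10 = $864.62

$864.62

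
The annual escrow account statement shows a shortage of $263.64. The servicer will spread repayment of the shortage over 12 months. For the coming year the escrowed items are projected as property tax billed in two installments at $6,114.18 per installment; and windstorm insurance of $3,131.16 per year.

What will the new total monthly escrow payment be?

Property tax — $6,114.18 × 2 = $12,228.36
Windstorm insurance — $3,131.16
Annual escrow total = $15,359.52
Monthly = $15,359.52 ÷ 12 = $1,279.96
Shortage per month = $263.64 ÷ 12 = $21.97
New monthly escrow = $1,279.96 + $21.97 = $1,301.93

$1,301.93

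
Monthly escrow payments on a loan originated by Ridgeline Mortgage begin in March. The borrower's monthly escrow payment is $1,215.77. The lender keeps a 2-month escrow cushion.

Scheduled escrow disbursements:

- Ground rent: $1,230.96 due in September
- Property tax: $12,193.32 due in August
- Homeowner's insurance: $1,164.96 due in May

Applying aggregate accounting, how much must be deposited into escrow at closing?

Cushion = 2 × $1,215.77 = $2,431.54
Trial balance (start $0, +$1,215.77 each month, − disbursements):
  Mar: +$1,215.77 → $1,215.77
  Apr: +$1,215.77 → $2,431.54
  May: +$1,215.77 − $1,164.96 → $2,482.35
  Jun: +$1,215.77 → $3,698.12
  Jul: +$1,215.77 → $4,913.89
  Aug: +$1,215.77 − $12,193.32 → -$6,063.66
  Sep: +$1,215.77 − $1,230.96 → -$6,078.85
  Oct: +$1,215.77 → -$4,863.08
  Nov: +$1,215.77 → -$3,647.31
  Dec: +$1,215.77 → -$2,431.54
  Jan: +$1,215.77 → -$1,215.77
  Feb: +$1,215.77 → $0.00
Lowest trial balance = -$6,078.85 (Sep)
Initial deposit = cushion − low point = $2,431.54 − (-$6,078.85) = $8,510.39

$8,510.39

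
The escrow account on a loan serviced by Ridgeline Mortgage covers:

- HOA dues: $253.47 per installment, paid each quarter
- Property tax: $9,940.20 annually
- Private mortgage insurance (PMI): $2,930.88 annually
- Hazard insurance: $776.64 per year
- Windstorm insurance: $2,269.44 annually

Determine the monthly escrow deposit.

$1,410.92

HOA dues — $253.47 × 4 = $1,013.88
Property tax — $9,940.20
Private mortgage insurance (PMI) — $2,930.88
Hazard insurance — $776.64
Windstorm insurance — $2,269.44
Combined annual = $1,013.88 + $9,940.20 + $2,930.88 + $776.64 + $2,269.44 = $16,931.04
Monthly escrow = $16,931.04 / 12 = $1,410.92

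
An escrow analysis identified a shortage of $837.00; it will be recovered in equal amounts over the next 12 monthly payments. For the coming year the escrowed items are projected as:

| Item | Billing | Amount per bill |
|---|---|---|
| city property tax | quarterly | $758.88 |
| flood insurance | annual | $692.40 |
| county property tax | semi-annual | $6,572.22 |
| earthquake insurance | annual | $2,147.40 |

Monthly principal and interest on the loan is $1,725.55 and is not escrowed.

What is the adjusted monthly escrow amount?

$1,654.73

City property tax = $758.88 × 4 = $3,035.52
Flood insurance = $692.40
County property tax = $6,572.22 × 2 = $13,144.44
Earthquake insurance = $2,147.40
Annual escrow total = $19,019.76
Monthly = $19,019.76 ÷ 12 = $1,584.98
Monthly shortage recovery: $837.00 ÷ 12 = $69.75
New monthly escrow = $1,584.98 + $69.75 = $1,654.73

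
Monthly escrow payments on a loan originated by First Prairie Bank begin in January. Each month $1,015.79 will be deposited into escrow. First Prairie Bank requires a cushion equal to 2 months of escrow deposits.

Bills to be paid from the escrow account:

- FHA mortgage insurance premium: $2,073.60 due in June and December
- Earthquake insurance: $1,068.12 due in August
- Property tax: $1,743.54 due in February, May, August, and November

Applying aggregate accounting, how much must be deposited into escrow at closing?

Cushion = 2 × $1,015.79 = $2,031.58
Trial balance (start $0, +$1,015.79 each month, − disbursements):
  Jan: +$1,015.79 → $1,015.79
  Feb: +$1,015.79 − $1,743.54 → $288.04
  Mar: +$1,015.79 → $1,303.83
  Apr: +$1,015.79 → $2,319.62
  May: +$1,015.79 − $1,743.54 → $1,591.87
  Jun: +$1,015.79 − $2,073.60 → $534.06
  Jul: +$1,015.79 → $1,549.85
  Aug: +$1,015.79 − $2,811.66 → -$246.02
  Sep: +$1,015.79 → $769.77
  Oct: +$1,015.79 → $1,785.56
  Nov: +$1,015.79 − $1,743.54 → $1,057.81
  Dec: +$1,015.79 − $2,073.60 → $0.00
Lowest trial balance = -$246.02 (Aug)
Initial deposit = cushion − low point = $2,031.58 − (-$246.02) = $2,277.60

$2,277.60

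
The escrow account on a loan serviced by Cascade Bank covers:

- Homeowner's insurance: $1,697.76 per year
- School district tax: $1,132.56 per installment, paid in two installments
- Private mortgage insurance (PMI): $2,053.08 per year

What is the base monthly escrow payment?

Homeowner's insurance: $1,697.76 per year
School district tax: $1,132.56 × 2 = $2,265.12 per year
Private mortgage insurance (PMI): $2,053.08 per year
Yearly total = $1,697.76 + $2,265.12 + $2,053.08 = $6,015.96
Monthly = $6,015.96 ÷ 12 = $501.33

$501.33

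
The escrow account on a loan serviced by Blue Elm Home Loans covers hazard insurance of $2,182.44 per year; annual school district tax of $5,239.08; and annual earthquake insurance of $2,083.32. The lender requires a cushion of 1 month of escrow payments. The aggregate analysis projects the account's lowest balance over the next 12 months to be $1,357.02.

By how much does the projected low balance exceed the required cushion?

Hazard insurance = $2,182.44 per year
School district tax = $5,239.08 per year
Earthquake insurance = $2,083.32 per year
Total annual escrow = $9,504.84
Per month = $9,504.84 / 12 = $792.07
Cushion = 1 × $792.07 = $792.07
Excess over cushion: $1,357.02 − $792.07 = $564.95

$564.95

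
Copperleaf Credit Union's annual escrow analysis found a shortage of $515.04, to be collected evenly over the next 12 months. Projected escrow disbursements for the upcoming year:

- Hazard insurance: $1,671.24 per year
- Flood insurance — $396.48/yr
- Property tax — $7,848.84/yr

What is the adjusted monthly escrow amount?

Hazard insurance = $1,671.24 annually
Flood insurance = $396.48 annually
Property tax = $7,848.84 annually
Yearly total = $1,671.24 + $396.48 + $7,848.84 = $9,916.56
Monthly escrow = $9,916.56 ÷ 12 = $826.38
Monthly shortage recovery: $515.04 ÷ 12 = $42.92
New monthly escrow = $826.38 + $42.92 = $869.30

$869.30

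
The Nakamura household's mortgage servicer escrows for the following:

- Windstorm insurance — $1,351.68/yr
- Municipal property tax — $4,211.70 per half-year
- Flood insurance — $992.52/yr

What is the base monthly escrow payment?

$897.30

Windstorm insurance — $1,351.68 per year
Municipal property tax — $4,211.70 × 2 = $8,423.40 per year
Flood insurance — $992.52 per year
Combined annual = $1,351.68 + $8,423.40 + $992.52 = $10,767.60
Base monthly escrow = $10,767.60 ÷ 12 = $897.30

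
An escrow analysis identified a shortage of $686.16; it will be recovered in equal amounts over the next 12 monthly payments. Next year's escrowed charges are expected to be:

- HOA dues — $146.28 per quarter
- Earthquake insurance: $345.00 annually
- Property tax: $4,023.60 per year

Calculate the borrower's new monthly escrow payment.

HOA dues = $146.28 × 4 = $585.12/yr
Earthquake insurance = $345.00/yr
Property tax = $4,023.60/yr
Yearly total = $585.12 + $345.00 + $4,023.60 = $4,953.72
Base monthly escrow = $4,953.72 ÷ 12 = $412.81
Shortage per month = $686.16 ÷ 12 = $57.18
Adjusted monthly = $412.81 + $57.18 = $469.99

$469.99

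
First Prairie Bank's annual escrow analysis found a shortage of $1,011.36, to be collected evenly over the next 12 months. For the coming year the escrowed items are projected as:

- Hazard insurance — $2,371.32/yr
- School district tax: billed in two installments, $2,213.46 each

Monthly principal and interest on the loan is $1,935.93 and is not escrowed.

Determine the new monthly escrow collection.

$650.80

Hazard insurance: $2,371.32/yr
School district tax: $2,213.46 × 2 = $4,426.92/yr
Total annual escrow = $2,371.32 + $4,426.92 = $6,798.24
Monthly = $6,798.24 ÷ 12 = $566.52
Monthly shortage recovery: $1,011.36 ÷ 12 = $84.28
Adjusted monthly = $566.52 + $84.28 = $650.80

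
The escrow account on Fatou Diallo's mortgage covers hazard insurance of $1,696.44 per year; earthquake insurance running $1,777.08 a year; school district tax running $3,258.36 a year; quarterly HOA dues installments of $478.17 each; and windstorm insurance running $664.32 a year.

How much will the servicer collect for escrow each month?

Hazard insurance: $1,696.44
Earthquake insurance: $1,777.08
School district tax: $3,258.36
HOA dues: $478.17 × 4 = $1,912.68
Windstorm insurance: $664.32
Total annual escrow = $1,696.44 + $1,777.08 + $3,258.36 + $1,912.68 + $664.32 = $9,308.88
Base monthly escrow = $9,308.88 ÷ 12 = $775.74

$775.74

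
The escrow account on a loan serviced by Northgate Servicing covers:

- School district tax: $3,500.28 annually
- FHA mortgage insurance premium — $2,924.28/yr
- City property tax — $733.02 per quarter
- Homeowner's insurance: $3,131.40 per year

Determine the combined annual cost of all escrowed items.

School district tax = $3,500.28 per year
FHA mortgage insurance premium = $2,924.28 per year
City property tax = $733.02 × 4 = $2,932.08 per year
Homeowner's insurance = $3,131.40 per year
Annual escrow total = $3,500.28 + $2,924.28 + $2,932.08 + $3,131.40 = $12,488.04

$12,488.04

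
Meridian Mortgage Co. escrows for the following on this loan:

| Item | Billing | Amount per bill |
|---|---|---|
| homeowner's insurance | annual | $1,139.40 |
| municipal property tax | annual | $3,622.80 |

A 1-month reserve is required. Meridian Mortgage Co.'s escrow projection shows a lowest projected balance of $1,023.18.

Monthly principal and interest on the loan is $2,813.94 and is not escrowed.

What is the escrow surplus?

$626.33

Homeowner's insurance: $1,139.40/yr
Municipal property tax: $3,622.80/yr
Annual escrow total = $1,139.40 + $3,622.80 = $4,762.20
Monthly = $4,762.20 / 12 = $396.85
Required cushion = 1 × $396.85 = $396.85
Surplus = $1,023.18 − $396.85 = $626.33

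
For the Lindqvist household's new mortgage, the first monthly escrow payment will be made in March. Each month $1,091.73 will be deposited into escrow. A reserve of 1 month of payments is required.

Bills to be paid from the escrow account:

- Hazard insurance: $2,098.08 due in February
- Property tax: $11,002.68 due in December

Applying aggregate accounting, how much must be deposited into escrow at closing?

$1,177.11

Cushion = 1 × $1,091.73 = $1,091.73
Trial balance (start $0, +$1,091.73 each month, − disbursements):
  Mar: +$1,091.73 → $1,091.73
  Apr: +$1,091.73 → $2,183.46
  May: +$1,091.73 → $3,275.19
  Jun: +$1,091.73 → $4,366.92
  Jul: +$1,091.73 → $5,458.65
  Aug: +$1,091.73 → $6,550.38
  Sep: +$1,091.73 → $7,642.11
  Oct: +$1,091.73 → $8,733.84
  Nov: +$1,091.73 → $9,825.57
  Dec: +$1,091.73 − $11,002.68 → -$85.38
  Jan: +$1,091.73 → $1,006.35
  Feb: +$1,091.73 − $2,098.08 → $0.00
Lowest trial balance = -$85.38 (Dec)
Initial deposit = cushion − low point = $1,091.73 − (-$85.38) = $1,177.11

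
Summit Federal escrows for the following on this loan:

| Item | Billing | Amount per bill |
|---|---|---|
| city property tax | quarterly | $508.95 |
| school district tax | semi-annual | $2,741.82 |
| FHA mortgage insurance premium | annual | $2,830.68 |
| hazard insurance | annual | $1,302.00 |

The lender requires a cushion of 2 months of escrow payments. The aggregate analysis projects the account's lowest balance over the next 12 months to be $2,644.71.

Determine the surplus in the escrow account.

$702.69

City property tax: $508.95 × 4 = $2,035.80
School district tax: $2,741.82 × 2 = $5,483.64
FHA mortgage insurance premium: $2,830.68
Hazard insurance: $1,302.00
Total annual escrow = $2,035.80 + $5,483.64 + $2,830.68 + $1,302.00 = $11,652.12
Base monthly escrow = $11,652.12 ÷ 12 = $971.01
Required reserve = 2 × $971.01 = $1,942.02
Surplus = $2,644.71 − $1,942.02 = $702.69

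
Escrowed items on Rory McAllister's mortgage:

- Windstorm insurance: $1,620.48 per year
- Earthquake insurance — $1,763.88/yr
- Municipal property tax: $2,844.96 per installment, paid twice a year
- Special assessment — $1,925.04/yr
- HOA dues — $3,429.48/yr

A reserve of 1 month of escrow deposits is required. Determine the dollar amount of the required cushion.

Windstorm insurance — $1,620.48 annually
Earthquake insurance — $1,763.88 annually
Municipal property tax — $2,844.96 × 2 = $5,689.92 annually
Special assessment — $1,925.04 annually
HOA dues — $3,429.48 annually
Total annual escrow = $14,428.80
Monthly = $14,428.80 ÷ 12 = $1,202.40
Cushion = 1 × $1,202.40 = $1,202.40

$1,202.40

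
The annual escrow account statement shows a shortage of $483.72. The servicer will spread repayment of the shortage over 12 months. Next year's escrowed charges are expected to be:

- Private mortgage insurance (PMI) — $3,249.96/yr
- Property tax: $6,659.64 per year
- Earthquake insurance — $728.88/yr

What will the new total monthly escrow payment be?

Private mortgage insurance (PMI): $3,249.96
Property tax: $6,659.64
Earthquake insurance: $728.88
Total per year = $10,638.48
Base monthly escrow = $10,638.48 / 12 = $886.54
Shortage per month = $483.72 / 12 = $40.31
New monthly escrow = $886.54 + $40.31 = $926.85

$926.85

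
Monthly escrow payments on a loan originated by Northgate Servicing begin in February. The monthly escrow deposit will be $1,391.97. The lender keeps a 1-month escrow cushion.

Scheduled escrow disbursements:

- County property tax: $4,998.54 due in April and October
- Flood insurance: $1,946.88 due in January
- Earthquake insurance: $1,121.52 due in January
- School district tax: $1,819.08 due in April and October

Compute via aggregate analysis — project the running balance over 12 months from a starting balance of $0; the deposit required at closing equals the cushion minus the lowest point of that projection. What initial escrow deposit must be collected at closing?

$4,033.68

Cushion = 1 × $1,391.97 = $1,391.97
Trial balance (start $0, +$1,391.97 each month, − disbursements):
  Feb: +$1,391.97 → $1,391.97
  Mar: +$1,391.97 → $2,783.94
  Apr: +$1,391.97 − $6,817.62 → -$2,641.71
  May: +$1,391.97 → -$1,249.74
  Jun: +$1,391.97 → $142.23
  Jul: +$1,391.97 → $1,534.20
  Aug: +$1,391.97 → $2,926.17
  Sep: +$1,391.97 → $4,318.14
  Oct: +$1,391.97 − $6,817.62 → -$1,107.51
  Nov: +$1,391.97 → $284.46
  Dec: +$1,391.97 → $1,676.43
  Jan: +$1,391.97 − $3,068.40 → $0.00
Lowest trial balance = -$2,641.71 (Apr)
Initial deposit = cushion − low point = $1,391.97 − (-$2,641.71) = $4,033.68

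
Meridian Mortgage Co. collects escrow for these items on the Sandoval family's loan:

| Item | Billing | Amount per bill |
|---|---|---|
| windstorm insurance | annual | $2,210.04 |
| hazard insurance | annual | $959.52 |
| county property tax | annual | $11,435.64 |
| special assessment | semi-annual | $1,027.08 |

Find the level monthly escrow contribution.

Windstorm insurance: $2,210.04/yr
Hazard insurance: $959.52/yr
County property tax: $11,435.64/yr
Special assessment: $1,027.08 × 2 = $2,054.16/yr
Combined annual = $16,659.36
Per month = $16,659.36 ÷ 12 = $1,388.28

$1,388.28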